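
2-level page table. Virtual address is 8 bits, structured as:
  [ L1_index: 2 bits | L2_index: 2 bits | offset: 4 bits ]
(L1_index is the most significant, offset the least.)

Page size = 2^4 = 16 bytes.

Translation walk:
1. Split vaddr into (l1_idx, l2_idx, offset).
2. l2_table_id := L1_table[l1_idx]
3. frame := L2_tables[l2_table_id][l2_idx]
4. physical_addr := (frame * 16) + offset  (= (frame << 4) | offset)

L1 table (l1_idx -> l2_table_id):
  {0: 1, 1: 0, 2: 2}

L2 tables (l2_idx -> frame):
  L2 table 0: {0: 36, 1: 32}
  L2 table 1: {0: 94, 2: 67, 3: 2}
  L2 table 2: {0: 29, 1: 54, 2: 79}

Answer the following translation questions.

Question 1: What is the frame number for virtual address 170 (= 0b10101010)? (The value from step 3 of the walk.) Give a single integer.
Answer: 79

Derivation:
vaddr = 170: l1_idx=2, l2_idx=2
L1[2] = 2; L2[2][2] = 79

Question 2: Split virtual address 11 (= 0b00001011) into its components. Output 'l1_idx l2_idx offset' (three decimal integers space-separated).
vaddr = 11 = 0b00001011
  top 2 bits -> l1_idx = 0
  next 2 bits -> l2_idx = 0
  bottom 4 bits -> offset = 11

Answer: 0 0 11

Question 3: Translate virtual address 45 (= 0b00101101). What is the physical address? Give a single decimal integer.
vaddr = 45 = 0b00101101
Split: l1_idx=0, l2_idx=2, offset=13
L1[0] = 1
L2[1][2] = 67
paddr = 67 * 16 + 13 = 1085

Answer: 1085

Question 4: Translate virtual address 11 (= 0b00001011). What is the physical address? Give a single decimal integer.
Answer: 1515

Derivation:
vaddr = 11 = 0b00001011
Split: l1_idx=0, l2_idx=0, offset=11
L1[0] = 1
L2[1][0] = 94
paddr = 94 * 16 + 11 = 1515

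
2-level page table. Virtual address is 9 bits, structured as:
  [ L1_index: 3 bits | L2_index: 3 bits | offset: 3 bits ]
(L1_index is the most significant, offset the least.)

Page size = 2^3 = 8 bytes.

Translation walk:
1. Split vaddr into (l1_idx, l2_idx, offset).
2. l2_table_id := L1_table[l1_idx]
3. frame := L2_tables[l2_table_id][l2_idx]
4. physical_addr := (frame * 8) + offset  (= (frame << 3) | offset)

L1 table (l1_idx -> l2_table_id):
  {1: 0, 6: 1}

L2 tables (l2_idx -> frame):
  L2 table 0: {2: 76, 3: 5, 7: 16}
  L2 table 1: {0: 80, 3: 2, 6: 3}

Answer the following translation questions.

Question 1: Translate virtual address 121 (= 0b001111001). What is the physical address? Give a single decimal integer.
Answer: 129

Derivation:
vaddr = 121 = 0b001111001
Split: l1_idx=1, l2_idx=7, offset=1
L1[1] = 0
L2[0][7] = 16
paddr = 16 * 8 + 1 = 129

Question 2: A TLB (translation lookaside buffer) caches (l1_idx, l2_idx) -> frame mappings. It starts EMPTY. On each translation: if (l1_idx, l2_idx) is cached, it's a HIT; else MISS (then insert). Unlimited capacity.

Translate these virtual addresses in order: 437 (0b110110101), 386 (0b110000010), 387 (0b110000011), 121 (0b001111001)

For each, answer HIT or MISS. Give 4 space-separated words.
Answer: MISS MISS HIT MISS

Derivation:
vaddr=437: (6,6) not in TLB -> MISS, insert
vaddr=386: (6,0) not in TLB -> MISS, insert
vaddr=387: (6,0) in TLB -> HIT
vaddr=121: (1,7) not in TLB -> MISS, insert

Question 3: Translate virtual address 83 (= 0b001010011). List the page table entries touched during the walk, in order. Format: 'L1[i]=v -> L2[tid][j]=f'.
Answer: L1[1]=0 -> L2[0][2]=76

Derivation:
vaddr = 83 = 0b001010011
Split: l1_idx=1, l2_idx=2, offset=3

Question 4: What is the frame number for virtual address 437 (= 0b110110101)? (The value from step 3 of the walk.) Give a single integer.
Answer: 3

Derivation:
vaddr = 437: l1_idx=6, l2_idx=6
L1[6] = 1; L2[1][6] = 3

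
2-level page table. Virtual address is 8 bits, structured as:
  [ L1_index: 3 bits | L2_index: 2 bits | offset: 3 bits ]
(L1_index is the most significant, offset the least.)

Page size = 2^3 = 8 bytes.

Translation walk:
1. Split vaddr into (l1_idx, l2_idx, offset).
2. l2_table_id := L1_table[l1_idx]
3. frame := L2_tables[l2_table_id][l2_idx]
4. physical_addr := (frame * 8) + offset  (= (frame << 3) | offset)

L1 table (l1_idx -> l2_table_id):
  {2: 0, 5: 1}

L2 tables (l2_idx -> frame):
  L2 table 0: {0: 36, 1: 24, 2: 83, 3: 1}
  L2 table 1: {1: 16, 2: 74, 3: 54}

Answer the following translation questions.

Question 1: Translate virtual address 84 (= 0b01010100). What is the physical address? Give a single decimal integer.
Answer: 668

Derivation:
vaddr = 84 = 0b01010100
Split: l1_idx=2, l2_idx=2, offset=4
L1[2] = 0
L2[0][2] = 83
paddr = 83 * 8 + 4 = 668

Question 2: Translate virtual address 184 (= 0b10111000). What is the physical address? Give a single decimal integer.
vaddr = 184 = 0b10111000
Split: l1_idx=5, l2_idx=3, offset=0
L1[5] = 1
L2[1][3] = 54
paddr = 54 * 8 + 0 = 432

Answer: 432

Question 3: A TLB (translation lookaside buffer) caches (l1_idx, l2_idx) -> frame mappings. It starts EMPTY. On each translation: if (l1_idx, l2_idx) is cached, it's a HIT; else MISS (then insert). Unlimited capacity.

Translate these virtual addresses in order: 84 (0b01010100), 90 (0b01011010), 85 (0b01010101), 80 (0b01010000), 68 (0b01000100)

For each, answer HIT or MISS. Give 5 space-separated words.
vaddr=84: (2,2) not in TLB -> MISS, insert
vaddr=90: (2,3) not in TLB -> MISS, insert
vaddr=85: (2,2) in TLB -> HIT
vaddr=80: (2,2) in TLB -> HIT
vaddr=68: (2,0) not in TLB -> MISS, insert

Answer: MISS MISS HIT HIT MISS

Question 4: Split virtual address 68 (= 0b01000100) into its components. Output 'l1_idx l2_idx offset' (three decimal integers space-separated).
Answer: 2 0 4

Derivation:
vaddr = 68 = 0b01000100
  top 3 bits -> l1_idx = 2
  next 2 bits -> l2_idx = 0
  bottom 3 bits -> offset = 4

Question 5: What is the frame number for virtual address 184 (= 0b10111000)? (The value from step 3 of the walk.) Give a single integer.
Answer: 54

Derivation:
vaddr = 184: l1_idx=5, l2_idx=3
L1[5] = 1; L2[1][3] = 54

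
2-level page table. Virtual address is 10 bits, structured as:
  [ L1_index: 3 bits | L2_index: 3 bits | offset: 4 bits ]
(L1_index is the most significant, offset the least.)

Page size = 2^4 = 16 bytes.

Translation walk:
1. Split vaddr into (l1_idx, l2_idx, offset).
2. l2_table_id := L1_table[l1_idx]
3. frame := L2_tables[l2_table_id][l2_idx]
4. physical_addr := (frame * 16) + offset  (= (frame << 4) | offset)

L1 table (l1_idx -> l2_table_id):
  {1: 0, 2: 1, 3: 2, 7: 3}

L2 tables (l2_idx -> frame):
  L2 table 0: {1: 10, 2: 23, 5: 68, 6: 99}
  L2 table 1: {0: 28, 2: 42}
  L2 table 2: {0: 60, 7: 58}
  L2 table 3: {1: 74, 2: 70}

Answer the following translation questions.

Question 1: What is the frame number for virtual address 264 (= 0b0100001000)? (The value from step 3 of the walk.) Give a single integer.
Answer: 28

Derivation:
vaddr = 264: l1_idx=2, l2_idx=0
L1[2] = 1; L2[1][0] = 28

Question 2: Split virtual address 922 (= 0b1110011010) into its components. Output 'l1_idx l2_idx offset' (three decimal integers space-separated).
Answer: 7 1 10

Derivation:
vaddr = 922 = 0b1110011010
  top 3 bits -> l1_idx = 7
  next 3 bits -> l2_idx = 1
  bottom 4 bits -> offset = 10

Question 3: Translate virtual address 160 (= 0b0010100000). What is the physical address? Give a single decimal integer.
vaddr = 160 = 0b0010100000
Split: l1_idx=1, l2_idx=2, offset=0
L1[1] = 0
L2[0][2] = 23
paddr = 23 * 16 + 0 = 368

Answer: 368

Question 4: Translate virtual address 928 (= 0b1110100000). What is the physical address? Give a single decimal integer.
Answer: 1120

Derivation:
vaddr = 928 = 0b1110100000
Split: l1_idx=7, l2_idx=2, offset=0
L1[7] = 3
L2[3][2] = 70
paddr = 70 * 16 + 0 = 1120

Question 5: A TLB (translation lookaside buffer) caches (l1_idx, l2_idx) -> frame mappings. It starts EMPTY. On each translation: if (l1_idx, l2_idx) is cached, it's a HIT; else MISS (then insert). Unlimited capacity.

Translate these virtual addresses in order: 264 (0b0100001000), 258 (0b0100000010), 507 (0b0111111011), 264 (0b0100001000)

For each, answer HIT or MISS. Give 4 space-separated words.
Answer: MISS HIT MISS HIT

Derivation:
vaddr=264: (2,0) not in TLB -> MISS, insert
vaddr=258: (2,0) in TLB -> HIT
vaddr=507: (3,7) not in TLB -> MISS, insert
vaddr=264: (2,0) in TLB -> HIT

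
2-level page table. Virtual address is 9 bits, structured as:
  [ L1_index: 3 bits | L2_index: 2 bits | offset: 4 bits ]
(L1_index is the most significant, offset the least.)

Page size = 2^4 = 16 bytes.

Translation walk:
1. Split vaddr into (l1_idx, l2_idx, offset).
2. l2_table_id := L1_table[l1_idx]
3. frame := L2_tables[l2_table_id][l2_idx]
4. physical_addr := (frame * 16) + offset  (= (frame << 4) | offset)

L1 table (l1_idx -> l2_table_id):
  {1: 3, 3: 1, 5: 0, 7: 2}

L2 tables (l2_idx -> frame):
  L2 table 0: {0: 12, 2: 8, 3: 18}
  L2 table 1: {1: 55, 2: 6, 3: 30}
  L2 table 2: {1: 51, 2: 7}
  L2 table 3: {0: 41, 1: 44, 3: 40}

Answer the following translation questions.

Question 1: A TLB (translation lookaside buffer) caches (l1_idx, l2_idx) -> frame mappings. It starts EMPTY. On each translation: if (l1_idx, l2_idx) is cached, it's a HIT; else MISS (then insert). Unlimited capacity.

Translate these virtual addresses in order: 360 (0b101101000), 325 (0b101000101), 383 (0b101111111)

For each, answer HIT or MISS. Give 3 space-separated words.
vaddr=360: (5,2) not in TLB -> MISS, insert
vaddr=325: (5,0) not in TLB -> MISS, insert
vaddr=383: (5,3) not in TLB -> MISS, insert

Answer: MISS MISS MISS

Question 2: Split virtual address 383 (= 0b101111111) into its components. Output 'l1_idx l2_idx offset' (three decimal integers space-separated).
Answer: 5 3 15

Derivation:
vaddr = 383 = 0b101111111
  top 3 bits -> l1_idx = 5
  next 2 bits -> l2_idx = 3
  bottom 4 bits -> offset = 15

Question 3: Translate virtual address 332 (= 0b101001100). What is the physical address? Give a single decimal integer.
Answer: 204

Derivation:
vaddr = 332 = 0b101001100
Split: l1_idx=5, l2_idx=0, offset=12
L1[5] = 0
L2[0][0] = 12
paddr = 12 * 16 + 12 = 204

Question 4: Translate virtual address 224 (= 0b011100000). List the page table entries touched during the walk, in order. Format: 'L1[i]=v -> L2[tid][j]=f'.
vaddr = 224 = 0b011100000
Split: l1_idx=3, l2_idx=2, offset=0

Answer: L1[3]=1 -> L2[1][2]=6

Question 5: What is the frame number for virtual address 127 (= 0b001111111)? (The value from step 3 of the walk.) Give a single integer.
vaddr = 127: l1_idx=1, l2_idx=3
L1[1] = 3; L2[3][3] = 40

Answer: 40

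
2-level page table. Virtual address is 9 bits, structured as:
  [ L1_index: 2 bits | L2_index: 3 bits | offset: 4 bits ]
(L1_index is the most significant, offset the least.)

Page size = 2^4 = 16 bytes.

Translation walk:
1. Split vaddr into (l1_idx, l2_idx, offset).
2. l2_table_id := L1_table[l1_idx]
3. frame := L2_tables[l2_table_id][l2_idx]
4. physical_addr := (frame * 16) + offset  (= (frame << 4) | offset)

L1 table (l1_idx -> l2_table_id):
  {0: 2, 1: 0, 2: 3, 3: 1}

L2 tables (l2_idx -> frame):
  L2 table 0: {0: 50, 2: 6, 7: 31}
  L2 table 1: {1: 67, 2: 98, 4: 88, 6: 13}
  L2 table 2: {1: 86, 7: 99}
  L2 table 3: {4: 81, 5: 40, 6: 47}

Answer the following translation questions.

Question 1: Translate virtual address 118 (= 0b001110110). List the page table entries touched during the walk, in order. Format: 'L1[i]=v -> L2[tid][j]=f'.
vaddr = 118 = 0b001110110
Split: l1_idx=0, l2_idx=7, offset=6

Answer: L1[0]=2 -> L2[2][7]=99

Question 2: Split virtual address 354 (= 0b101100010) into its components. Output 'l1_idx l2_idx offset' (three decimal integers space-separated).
Answer: 2 6 2

Derivation:
vaddr = 354 = 0b101100010
  top 2 bits -> l1_idx = 2
  next 3 bits -> l2_idx = 6
  bottom 4 bits -> offset = 2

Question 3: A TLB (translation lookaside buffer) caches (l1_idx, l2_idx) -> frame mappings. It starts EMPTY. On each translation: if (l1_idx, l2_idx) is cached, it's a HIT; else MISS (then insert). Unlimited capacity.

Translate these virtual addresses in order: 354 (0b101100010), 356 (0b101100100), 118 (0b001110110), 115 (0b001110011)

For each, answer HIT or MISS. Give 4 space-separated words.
vaddr=354: (2,6) not in TLB -> MISS, insert
vaddr=356: (2,6) in TLB -> HIT
vaddr=118: (0,7) not in TLB -> MISS, insert
vaddr=115: (0,7) in TLB -> HIT

Answer: MISS HIT MISS HIT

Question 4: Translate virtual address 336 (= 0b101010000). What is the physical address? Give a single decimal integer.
Answer: 640

Derivation:
vaddr = 336 = 0b101010000
Split: l1_idx=2, l2_idx=5, offset=0
L1[2] = 3
L2[3][5] = 40
paddr = 40 * 16 + 0 = 640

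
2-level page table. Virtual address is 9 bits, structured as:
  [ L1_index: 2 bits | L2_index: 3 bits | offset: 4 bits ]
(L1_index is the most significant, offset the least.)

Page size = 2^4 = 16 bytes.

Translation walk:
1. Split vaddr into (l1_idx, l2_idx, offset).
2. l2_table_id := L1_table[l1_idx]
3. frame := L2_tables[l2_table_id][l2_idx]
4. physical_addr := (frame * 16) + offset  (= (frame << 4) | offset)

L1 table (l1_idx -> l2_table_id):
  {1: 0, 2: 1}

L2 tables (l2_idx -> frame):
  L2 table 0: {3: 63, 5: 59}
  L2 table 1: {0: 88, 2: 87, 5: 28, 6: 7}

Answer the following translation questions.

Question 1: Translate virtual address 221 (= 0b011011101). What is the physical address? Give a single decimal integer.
vaddr = 221 = 0b011011101
Split: l1_idx=1, l2_idx=5, offset=13
L1[1] = 0
L2[0][5] = 59
paddr = 59 * 16 + 13 = 957

Answer: 957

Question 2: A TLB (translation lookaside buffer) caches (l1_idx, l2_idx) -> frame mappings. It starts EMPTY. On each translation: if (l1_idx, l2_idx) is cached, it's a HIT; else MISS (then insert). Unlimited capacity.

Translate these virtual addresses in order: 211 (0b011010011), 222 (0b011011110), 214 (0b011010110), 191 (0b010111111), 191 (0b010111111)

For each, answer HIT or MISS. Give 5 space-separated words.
vaddr=211: (1,5) not in TLB -> MISS, insert
vaddr=222: (1,5) in TLB -> HIT
vaddr=214: (1,5) in TLB -> HIT
vaddr=191: (1,3) not in TLB -> MISS, insert
vaddr=191: (1,3) in TLB -> HIT

Answer: MISS HIT HIT MISS HIT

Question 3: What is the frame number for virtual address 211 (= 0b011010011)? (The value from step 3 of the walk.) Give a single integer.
Answer: 59

Derivation:
vaddr = 211: l1_idx=1, l2_idx=5
L1[1] = 0; L2[0][5] = 59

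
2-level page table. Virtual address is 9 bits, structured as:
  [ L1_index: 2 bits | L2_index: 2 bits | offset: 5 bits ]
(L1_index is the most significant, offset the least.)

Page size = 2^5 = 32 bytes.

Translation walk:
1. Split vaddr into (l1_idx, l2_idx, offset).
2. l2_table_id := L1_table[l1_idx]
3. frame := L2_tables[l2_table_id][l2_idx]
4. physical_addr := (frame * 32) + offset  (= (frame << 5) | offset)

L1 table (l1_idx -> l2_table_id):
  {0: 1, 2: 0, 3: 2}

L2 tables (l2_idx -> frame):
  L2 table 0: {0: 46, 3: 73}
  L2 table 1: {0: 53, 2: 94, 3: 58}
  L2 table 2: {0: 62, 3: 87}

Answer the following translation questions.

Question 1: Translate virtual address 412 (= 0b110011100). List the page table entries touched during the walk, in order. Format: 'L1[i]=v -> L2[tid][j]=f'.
vaddr = 412 = 0b110011100
Split: l1_idx=3, l2_idx=0, offset=28

Answer: L1[3]=2 -> L2[2][0]=62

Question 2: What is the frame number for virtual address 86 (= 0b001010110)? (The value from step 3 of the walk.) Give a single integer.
vaddr = 86: l1_idx=0, l2_idx=2
L1[0] = 1; L2[1][2] = 94

Answer: 94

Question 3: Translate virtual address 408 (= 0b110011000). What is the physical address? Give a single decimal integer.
Answer: 2008

Derivation:
vaddr = 408 = 0b110011000
Split: l1_idx=3, l2_idx=0, offset=24
L1[3] = 2
L2[2][0] = 62
paddr = 62 * 32 + 24 = 2008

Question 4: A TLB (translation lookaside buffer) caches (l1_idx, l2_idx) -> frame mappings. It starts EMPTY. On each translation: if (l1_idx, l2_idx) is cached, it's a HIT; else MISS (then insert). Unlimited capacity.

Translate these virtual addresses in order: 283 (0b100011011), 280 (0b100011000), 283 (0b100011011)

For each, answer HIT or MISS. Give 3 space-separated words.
Answer: MISS HIT HIT

Derivation:
vaddr=283: (2,0) not in TLB -> MISS, insert
vaddr=280: (2,0) in TLB -> HIT
vaddr=283: (2,0) in TLB -> HIT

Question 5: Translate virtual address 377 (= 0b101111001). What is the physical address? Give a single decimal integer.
vaddr = 377 = 0b101111001
Split: l1_idx=2, l2_idx=3, offset=25
L1[2] = 0
L2[0][3] = 73
paddr = 73 * 32 + 25 = 2361

Answer: 2361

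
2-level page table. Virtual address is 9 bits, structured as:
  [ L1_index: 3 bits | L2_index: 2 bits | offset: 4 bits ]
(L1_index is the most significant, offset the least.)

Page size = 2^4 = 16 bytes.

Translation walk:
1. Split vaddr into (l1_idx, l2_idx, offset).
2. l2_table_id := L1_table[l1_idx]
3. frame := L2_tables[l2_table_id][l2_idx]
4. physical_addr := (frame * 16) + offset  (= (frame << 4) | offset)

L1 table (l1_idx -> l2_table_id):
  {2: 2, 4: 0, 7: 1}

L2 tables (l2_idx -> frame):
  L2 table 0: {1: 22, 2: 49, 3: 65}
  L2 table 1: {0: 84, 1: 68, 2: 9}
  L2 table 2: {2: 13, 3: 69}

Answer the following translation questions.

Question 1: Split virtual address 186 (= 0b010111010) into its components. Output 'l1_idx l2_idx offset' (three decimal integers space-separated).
Answer: 2 3 10

Derivation:
vaddr = 186 = 0b010111010
  top 3 bits -> l1_idx = 2
  next 2 bits -> l2_idx = 3
  bottom 4 bits -> offset = 10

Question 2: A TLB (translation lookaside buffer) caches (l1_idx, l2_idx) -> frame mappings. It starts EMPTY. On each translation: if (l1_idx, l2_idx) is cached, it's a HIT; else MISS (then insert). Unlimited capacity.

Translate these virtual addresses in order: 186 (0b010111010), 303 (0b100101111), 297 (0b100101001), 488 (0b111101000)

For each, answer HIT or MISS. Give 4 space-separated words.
vaddr=186: (2,3) not in TLB -> MISS, insert
vaddr=303: (4,2) not in TLB -> MISS, insert
vaddr=297: (4,2) in TLB -> HIT
vaddr=488: (7,2) not in TLB -> MISS, insert

Answer: MISS MISS HIT MISS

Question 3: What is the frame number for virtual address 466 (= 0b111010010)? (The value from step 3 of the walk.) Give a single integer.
vaddr = 466: l1_idx=7, l2_idx=1
L1[7] = 1; L2[1][1] = 68

Answer: 68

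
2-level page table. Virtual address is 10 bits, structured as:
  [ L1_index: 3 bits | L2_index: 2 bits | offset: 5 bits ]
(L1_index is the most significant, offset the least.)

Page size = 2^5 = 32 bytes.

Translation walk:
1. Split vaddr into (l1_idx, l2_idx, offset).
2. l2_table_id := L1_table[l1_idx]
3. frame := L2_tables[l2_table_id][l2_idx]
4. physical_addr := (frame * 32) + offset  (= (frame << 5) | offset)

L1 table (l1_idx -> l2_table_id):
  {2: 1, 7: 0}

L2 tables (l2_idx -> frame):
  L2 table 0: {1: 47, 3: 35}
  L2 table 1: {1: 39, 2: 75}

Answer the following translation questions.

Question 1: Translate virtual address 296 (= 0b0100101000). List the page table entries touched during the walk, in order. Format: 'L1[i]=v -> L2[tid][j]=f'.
Answer: L1[2]=1 -> L2[1][1]=39

Derivation:
vaddr = 296 = 0b0100101000
Split: l1_idx=2, l2_idx=1, offset=8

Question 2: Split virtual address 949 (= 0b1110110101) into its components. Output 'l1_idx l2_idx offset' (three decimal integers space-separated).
Answer: 7 1 21

Derivation:
vaddr = 949 = 0b1110110101
  top 3 bits -> l1_idx = 7
  next 2 bits -> l2_idx = 1
  bottom 5 bits -> offset = 21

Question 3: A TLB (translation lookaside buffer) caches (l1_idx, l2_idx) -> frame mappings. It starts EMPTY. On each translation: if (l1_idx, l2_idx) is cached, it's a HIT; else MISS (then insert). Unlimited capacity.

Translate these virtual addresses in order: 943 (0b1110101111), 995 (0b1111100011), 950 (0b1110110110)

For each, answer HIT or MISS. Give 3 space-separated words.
Answer: MISS MISS HIT

Derivation:
vaddr=943: (7,1) not in TLB -> MISS, insert
vaddr=995: (7,3) not in TLB -> MISS, insert
vaddr=950: (7,1) in TLB -> HIT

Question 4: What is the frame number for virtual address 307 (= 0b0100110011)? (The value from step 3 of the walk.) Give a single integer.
Answer: 39

Derivation:
vaddr = 307: l1_idx=2, l2_idx=1
L1[2] = 1; L2[1][1] = 39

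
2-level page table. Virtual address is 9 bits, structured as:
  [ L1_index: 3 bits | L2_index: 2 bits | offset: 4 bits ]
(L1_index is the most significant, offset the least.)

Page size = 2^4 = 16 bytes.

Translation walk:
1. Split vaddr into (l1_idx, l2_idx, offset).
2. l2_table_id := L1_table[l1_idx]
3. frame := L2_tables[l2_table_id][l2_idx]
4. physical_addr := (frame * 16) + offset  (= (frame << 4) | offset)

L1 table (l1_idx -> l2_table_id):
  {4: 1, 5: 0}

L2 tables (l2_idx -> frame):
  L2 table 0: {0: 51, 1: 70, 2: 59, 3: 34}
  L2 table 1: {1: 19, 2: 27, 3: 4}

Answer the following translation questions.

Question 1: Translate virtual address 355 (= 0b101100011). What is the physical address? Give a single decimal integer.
vaddr = 355 = 0b101100011
Split: l1_idx=5, l2_idx=2, offset=3
L1[5] = 0
L2[0][2] = 59
paddr = 59 * 16 + 3 = 947

Answer: 947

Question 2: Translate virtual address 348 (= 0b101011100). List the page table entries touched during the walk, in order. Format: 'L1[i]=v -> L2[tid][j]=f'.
Answer: L1[5]=0 -> L2[0][1]=70

Derivation:
vaddr = 348 = 0b101011100
Split: l1_idx=5, l2_idx=1, offset=12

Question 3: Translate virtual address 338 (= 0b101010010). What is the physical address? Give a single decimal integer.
Answer: 1122

Derivation:
vaddr = 338 = 0b101010010
Split: l1_idx=5, l2_idx=1, offset=2
L1[5] = 0
L2[0][1] = 70
paddr = 70 * 16 + 2 = 1122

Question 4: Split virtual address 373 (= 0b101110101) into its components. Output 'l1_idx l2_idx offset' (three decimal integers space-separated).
Answer: 5 3 5

Derivation:
vaddr = 373 = 0b101110101
  top 3 bits -> l1_idx = 5
  next 2 bits -> l2_idx = 3
  bottom 4 bits -> offset = 5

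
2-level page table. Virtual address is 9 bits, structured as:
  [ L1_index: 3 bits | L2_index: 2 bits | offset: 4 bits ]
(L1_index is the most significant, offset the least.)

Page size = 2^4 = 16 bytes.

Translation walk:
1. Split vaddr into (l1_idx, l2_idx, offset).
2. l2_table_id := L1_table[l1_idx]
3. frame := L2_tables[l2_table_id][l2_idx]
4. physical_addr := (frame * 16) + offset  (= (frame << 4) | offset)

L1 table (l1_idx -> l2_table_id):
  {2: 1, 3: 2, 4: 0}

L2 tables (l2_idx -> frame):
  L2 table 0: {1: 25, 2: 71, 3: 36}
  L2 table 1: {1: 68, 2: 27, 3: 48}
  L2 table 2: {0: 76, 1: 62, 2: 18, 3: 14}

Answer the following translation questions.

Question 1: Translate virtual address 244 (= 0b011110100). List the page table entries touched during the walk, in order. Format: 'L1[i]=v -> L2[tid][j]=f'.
Answer: L1[3]=2 -> L2[2][3]=14

Derivation:
vaddr = 244 = 0b011110100
Split: l1_idx=3, l2_idx=3, offset=4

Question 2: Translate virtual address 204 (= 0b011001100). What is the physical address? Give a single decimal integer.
vaddr = 204 = 0b011001100
Split: l1_idx=3, l2_idx=0, offset=12
L1[3] = 2
L2[2][0] = 76
paddr = 76 * 16 + 12 = 1228

Answer: 1228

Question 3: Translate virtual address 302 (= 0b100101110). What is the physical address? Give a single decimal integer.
Answer: 1150

Derivation:
vaddr = 302 = 0b100101110
Split: l1_idx=4, l2_idx=2, offset=14
L1[4] = 0
L2[0][2] = 71
paddr = 71 * 16 + 14 = 1150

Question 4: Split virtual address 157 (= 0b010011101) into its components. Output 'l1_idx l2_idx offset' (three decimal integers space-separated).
vaddr = 157 = 0b010011101
  top 3 bits -> l1_idx = 2
  next 2 bits -> l2_idx = 1
  bottom 4 bits -> offset = 13

Answer: 2 1 13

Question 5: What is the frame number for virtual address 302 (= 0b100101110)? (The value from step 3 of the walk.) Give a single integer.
vaddr = 302: l1_idx=4, l2_idx=2
L1[4] = 0; L2[0][2] = 71

Answer: 71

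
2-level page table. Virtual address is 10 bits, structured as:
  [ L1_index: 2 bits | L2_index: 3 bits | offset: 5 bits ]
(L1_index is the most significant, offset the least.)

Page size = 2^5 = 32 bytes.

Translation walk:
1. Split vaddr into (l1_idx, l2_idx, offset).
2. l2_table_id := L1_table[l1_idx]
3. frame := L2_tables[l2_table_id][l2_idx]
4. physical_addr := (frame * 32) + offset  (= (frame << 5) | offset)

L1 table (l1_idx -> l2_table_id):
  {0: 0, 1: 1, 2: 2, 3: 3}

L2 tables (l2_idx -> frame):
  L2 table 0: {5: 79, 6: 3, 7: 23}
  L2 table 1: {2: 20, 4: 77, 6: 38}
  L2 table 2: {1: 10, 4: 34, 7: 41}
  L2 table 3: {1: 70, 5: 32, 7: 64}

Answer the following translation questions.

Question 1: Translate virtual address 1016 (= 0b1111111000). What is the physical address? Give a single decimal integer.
vaddr = 1016 = 0b1111111000
Split: l1_idx=3, l2_idx=7, offset=24
L1[3] = 3
L2[3][7] = 64
paddr = 64 * 32 + 24 = 2072

Answer: 2072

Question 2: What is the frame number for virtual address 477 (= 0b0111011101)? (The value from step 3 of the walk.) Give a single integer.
vaddr = 477: l1_idx=1, l2_idx=6
L1[1] = 1; L2[1][6] = 38

Answer: 38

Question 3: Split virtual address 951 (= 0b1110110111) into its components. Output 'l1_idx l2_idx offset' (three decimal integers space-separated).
vaddr = 951 = 0b1110110111
  top 2 bits -> l1_idx = 3
  next 3 bits -> l2_idx = 5
  bottom 5 bits -> offset = 23

Answer: 3 5 23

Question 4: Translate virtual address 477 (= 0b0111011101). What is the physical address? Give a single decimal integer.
vaddr = 477 = 0b0111011101
Split: l1_idx=1, l2_idx=6, offset=29
L1[1] = 1
L2[1][6] = 38
paddr = 38 * 32 + 29 = 1245

Answer: 1245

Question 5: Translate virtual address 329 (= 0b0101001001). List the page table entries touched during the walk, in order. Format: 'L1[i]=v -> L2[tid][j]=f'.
Answer: L1[1]=1 -> L2[1][2]=20

Derivation:
vaddr = 329 = 0b0101001001
Split: l1_idx=1, l2_idx=2, offset=9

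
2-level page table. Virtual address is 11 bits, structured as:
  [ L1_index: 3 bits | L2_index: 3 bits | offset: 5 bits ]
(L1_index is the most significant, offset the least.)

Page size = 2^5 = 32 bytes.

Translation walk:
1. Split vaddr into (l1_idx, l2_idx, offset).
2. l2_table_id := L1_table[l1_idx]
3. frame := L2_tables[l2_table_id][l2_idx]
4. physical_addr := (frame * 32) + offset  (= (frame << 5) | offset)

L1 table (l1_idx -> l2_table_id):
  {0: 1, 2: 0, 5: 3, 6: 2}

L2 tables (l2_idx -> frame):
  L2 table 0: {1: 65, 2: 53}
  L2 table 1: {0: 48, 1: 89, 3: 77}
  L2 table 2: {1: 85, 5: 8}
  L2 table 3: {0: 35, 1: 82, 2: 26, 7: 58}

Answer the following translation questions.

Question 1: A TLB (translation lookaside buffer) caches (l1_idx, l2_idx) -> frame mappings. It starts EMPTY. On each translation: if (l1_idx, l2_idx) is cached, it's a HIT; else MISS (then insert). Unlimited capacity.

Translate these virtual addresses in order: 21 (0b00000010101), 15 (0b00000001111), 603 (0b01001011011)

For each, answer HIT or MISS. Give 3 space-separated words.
Answer: MISS HIT MISS

Derivation:
vaddr=21: (0,0) not in TLB -> MISS, insert
vaddr=15: (0,0) in TLB -> HIT
vaddr=603: (2,2) not in TLB -> MISS, insert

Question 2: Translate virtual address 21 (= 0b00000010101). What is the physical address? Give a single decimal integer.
vaddr = 21 = 0b00000010101
Split: l1_idx=0, l2_idx=0, offset=21
L1[0] = 1
L2[1][0] = 48
paddr = 48 * 32 + 21 = 1557

Answer: 1557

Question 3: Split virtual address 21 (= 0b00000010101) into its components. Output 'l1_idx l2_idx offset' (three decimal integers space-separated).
Answer: 0 0 21

Derivation:
vaddr = 21 = 0b00000010101
  top 3 bits -> l1_idx = 0
  next 3 bits -> l2_idx = 0
  bottom 5 bits -> offset = 21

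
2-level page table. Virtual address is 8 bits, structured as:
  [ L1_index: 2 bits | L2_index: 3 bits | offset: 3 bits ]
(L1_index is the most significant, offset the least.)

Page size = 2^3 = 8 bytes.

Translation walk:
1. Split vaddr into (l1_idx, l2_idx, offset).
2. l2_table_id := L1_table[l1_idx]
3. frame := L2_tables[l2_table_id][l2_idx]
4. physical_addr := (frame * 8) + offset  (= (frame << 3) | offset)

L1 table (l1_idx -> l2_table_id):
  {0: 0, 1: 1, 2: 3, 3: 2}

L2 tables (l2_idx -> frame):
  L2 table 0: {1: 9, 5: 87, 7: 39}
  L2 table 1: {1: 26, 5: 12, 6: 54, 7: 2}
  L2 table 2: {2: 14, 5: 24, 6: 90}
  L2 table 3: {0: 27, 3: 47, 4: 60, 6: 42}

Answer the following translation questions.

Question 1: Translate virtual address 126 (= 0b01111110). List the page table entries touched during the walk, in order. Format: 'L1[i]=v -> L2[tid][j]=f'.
Answer: L1[1]=1 -> L2[1][7]=2

Derivation:
vaddr = 126 = 0b01111110
Split: l1_idx=1, l2_idx=7, offset=6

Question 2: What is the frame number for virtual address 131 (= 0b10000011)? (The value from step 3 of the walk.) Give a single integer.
vaddr = 131: l1_idx=2, l2_idx=0
L1[2] = 3; L2[3][0] = 27

Answer: 27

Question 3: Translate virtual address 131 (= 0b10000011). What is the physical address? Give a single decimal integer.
Answer: 219

Derivation:
vaddr = 131 = 0b10000011
Split: l1_idx=2, l2_idx=0, offset=3
L1[2] = 3
L2[3][0] = 27
paddr = 27 * 8 + 3 = 219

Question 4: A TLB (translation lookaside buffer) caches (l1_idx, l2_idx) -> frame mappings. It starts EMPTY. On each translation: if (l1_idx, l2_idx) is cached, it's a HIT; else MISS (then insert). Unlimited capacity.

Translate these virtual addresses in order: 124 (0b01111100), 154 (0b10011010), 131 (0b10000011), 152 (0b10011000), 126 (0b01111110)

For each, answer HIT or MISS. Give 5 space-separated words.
vaddr=124: (1,7) not in TLB -> MISS, insert
vaddr=154: (2,3) not in TLB -> MISS, insert
vaddr=131: (2,0) not in TLB -> MISS, insert
vaddr=152: (2,3) in TLB -> HIT
vaddr=126: (1,7) in TLB -> HIT

Answer: MISS MISS MISS HIT HIT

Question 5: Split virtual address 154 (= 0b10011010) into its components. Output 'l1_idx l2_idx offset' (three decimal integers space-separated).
Answer: 2 3 2

Derivation:
vaddr = 154 = 0b10011010
  top 2 bits -> l1_idx = 2
  next 3 bits -> l2_idx = 3
  bottom 3 bits -> offset = 2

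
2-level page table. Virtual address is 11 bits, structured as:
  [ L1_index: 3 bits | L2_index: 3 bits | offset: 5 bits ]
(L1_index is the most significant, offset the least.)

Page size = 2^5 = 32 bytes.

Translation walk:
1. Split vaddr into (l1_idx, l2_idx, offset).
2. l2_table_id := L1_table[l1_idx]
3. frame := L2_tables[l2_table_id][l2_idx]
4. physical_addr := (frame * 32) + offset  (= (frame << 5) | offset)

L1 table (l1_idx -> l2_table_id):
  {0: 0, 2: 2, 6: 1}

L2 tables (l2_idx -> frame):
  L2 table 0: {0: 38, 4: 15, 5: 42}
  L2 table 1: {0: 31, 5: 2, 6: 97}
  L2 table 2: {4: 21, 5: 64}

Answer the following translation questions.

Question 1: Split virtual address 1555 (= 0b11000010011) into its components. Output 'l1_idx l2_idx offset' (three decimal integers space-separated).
Answer: 6 0 19

Derivation:
vaddr = 1555 = 0b11000010011
  top 3 bits -> l1_idx = 6
  next 3 bits -> l2_idx = 0
  bottom 5 bits -> offset = 19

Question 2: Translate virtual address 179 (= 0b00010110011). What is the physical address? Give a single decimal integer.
vaddr = 179 = 0b00010110011
Split: l1_idx=0, l2_idx=5, offset=19
L1[0] = 0
L2[0][5] = 42
paddr = 42 * 32 + 19 = 1363

Answer: 1363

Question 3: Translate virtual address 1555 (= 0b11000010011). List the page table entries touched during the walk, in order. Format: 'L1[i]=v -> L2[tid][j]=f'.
vaddr = 1555 = 0b11000010011
Split: l1_idx=6, l2_idx=0, offset=19

Answer: L1[6]=1 -> L2[1][0]=31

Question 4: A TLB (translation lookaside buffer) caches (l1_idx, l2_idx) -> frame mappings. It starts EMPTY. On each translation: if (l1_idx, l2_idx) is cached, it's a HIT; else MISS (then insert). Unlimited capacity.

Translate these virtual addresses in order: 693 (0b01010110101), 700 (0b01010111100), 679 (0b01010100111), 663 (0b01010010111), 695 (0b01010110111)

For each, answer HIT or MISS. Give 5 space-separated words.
vaddr=693: (2,5) not in TLB -> MISS, insert
vaddr=700: (2,5) in TLB -> HIT
vaddr=679: (2,5) in TLB -> HIT
vaddr=663: (2,4) not in TLB -> MISS, insert
vaddr=695: (2,5) in TLB -> HIT

Answer: MISS HIT HIT MISS HIT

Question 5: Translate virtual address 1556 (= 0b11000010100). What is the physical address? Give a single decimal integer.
vaddr = 1556 = 0b11000010100
Split: l1_idx=6, l2_idx=0, offset=20
L1[6] = 1
L2[1][0] = 31
paddr = 31 * 32 + 20 = 1012

Answer: 1012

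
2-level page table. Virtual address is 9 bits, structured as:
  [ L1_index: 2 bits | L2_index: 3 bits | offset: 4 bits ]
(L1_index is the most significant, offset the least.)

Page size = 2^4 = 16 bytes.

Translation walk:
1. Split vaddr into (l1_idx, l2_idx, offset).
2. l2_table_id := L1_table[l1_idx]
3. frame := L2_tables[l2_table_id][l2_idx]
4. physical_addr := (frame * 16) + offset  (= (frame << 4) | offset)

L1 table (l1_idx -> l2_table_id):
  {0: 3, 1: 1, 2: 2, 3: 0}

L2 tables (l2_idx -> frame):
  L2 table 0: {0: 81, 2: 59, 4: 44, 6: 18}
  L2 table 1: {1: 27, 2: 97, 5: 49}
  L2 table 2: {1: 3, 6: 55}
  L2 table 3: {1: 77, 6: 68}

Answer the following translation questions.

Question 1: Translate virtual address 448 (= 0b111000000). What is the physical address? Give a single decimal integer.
Answer: 704

Derivation:
vaddr = 448 = 0b111000000
Split: l1_idx=3, l2_idx=4, offset=0
L1[3] = 0
L2[0][4] = 44
paddr = 44 * 16 + 0 = 704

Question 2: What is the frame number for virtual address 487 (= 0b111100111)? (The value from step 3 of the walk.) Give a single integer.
vaddr = 487: l1_idx=3, l2_idx=6
L1[3] = 0; L2[0][6] = 18

Answer: 18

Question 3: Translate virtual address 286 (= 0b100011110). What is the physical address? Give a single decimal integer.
Answer: 62

Derivation:
vaddr = 286 = 0b100011110
Split: l1_idx=2, l2_idx=1, offset=14
L1[2] = 2
L2[2][1] = 3
paddr = 3 * 16 + 14 = 62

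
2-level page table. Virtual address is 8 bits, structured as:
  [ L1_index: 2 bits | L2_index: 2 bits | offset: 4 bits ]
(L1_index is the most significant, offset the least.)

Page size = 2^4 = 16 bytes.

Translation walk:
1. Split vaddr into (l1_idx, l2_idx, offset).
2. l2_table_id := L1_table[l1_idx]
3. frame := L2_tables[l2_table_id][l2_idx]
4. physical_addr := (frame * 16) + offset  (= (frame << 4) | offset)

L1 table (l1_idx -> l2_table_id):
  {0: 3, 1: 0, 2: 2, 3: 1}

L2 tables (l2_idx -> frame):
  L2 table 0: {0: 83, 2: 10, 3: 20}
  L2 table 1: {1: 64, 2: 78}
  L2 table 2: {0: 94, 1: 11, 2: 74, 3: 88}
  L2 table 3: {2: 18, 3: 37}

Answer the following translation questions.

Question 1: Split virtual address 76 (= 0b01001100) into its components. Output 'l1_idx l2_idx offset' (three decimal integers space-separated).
vaddr = 76 = 0b01001100
  top 2 bits -> l1_idx = 1
  next 2 bits -> l2_idx = 0
  bottom 4 bits -> offset = 12

Answer: 1 0 12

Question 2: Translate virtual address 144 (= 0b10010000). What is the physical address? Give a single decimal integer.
vaddr = 144 = 0b10010000
Split: l1_idx=2, l2_idx=1, offset=0
L1[2] = 2
L2[2][1] = 11
paddr = 11 * 16 + 0 = 176

Answer: 176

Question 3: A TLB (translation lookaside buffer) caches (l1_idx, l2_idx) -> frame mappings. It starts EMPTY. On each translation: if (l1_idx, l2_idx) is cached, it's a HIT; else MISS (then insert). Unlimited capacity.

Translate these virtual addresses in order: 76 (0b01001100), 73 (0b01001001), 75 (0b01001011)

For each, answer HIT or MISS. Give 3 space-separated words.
vaddr=76: (1,0) not in TLB -> MISS, insert
vaddr=73: (1,0) in TLB -> HIT
vaddr=75: (1,0) in TLB -> HIT

Answer: MISS HIT HIT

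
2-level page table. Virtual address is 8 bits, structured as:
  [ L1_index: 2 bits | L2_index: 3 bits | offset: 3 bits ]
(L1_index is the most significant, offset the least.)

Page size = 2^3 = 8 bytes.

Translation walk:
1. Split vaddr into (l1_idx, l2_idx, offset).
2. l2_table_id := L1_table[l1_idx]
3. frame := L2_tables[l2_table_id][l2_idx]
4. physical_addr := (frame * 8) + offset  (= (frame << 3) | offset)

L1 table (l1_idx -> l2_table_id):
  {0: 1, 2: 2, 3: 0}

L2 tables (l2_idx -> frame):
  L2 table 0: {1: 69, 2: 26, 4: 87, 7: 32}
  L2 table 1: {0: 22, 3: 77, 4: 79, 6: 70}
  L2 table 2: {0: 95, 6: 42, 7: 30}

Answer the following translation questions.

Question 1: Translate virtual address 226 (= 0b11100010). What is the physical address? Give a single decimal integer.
vaddr = 226 = 0b11100010
Split: l1_idx=3, l2_idx=4, offset=2
L1[3] = 0
L2[0][4] = 87
paddr = 87 * 8 + 2 = 698

Answer: 698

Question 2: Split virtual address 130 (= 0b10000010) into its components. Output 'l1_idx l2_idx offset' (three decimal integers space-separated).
vaddr = 130 = 0b10000010
  top 2 bits -> l1_idx = 2
  next 3 bits -> l2_idx = 0
  bottom 3 bits -> offset = 2

Answer: 2 0 2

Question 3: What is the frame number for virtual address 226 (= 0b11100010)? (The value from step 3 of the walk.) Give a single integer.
Answer: 87

Derivation:
vaddr = 226: l1_idx=3, l2_idx=4
L1[3] = 0; L2[0][4] = 87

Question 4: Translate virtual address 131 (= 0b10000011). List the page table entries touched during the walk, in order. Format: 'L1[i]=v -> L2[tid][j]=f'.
Answer: L1[2]=2 -> L2[2][0]=95

Derivation:
vaddr = 131 = 0b10000011
Split: l1_idx=2, l2_idx=0, offset=3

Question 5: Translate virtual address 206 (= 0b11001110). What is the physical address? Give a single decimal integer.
vaddr = 206 = 0b11001110
Split: l1_idx=3, l2_idx=1, offset=6
L1[3] = 0
L2[0][1] = 69
paddr = 69 * 8 + 6 = 558

Answer: 558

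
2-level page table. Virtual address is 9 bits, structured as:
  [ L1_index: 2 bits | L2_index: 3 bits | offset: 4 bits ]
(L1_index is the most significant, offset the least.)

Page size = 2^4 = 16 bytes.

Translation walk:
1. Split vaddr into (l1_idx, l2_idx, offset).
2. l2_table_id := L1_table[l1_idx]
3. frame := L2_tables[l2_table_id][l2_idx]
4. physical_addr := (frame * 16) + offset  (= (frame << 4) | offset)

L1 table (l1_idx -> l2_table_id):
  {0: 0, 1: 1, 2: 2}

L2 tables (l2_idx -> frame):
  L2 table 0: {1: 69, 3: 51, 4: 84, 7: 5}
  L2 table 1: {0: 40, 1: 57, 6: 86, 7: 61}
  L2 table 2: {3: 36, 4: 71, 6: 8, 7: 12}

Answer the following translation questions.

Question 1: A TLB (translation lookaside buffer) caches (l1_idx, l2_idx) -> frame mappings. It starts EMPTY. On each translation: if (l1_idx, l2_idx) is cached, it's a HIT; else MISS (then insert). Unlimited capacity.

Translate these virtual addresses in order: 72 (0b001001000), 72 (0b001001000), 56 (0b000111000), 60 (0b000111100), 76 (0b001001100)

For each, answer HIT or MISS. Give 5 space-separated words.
Answer: MISS HIT MISS HIT HIT

Derivation:
vaddr=72: (0,4) not in TLB -> MISS, insert
vaddr=72: (0,4) in TLB -> HIT
vaddr=56: (0,3) not in TLB -> MISS, insert
vaddr=60: (0,3) in TLB -> HIT
vaddr=76: (0,4) in TLB -> HIT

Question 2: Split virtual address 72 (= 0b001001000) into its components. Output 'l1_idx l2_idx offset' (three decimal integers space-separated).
Answer: 0 4 8

Derivation:
vaddr = 72 = 0b001001000
  top 2 bits -> l1_idx = 0
  next 3 bits -> l2_idx = 4
  bottom 4 bits -> offset = 8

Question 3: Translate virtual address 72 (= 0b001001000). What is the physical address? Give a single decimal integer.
vaddr = 72 = 0b001001000
Split: l1_idx=0, l2_idx=4, offset=8
L1[0] = 0
L2[0][4] = 84
paddr = 84 * 16 + 8 = 1352

Answer: 1352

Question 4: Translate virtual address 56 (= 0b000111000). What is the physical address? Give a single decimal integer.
Answer: 824

Derivation:
vaddr = 56 = 0b000111000
Split: l1_idx=0, l2_idx=3, offset=8
L1[0] = 0
L2[0][3] = 51
paddr = 51 * 16 + 8 = 824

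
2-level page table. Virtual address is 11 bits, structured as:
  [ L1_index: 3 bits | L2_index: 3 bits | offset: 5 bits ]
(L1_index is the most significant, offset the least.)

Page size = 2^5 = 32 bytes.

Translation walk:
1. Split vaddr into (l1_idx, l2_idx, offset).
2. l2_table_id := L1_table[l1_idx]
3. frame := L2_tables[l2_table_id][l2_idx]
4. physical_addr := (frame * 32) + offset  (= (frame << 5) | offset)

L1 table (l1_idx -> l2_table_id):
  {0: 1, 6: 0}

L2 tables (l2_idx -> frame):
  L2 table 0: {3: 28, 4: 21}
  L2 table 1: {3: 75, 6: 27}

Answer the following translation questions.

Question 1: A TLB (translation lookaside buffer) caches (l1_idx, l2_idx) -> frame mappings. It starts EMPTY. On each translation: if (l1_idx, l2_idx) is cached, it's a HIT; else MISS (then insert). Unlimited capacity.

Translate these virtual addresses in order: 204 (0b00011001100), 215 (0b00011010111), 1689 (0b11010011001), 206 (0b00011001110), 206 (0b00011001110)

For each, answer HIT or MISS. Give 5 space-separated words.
Answer: MISS HIT MISS HIT HIT

Derivation:
vaddr=204: (0,6) not in TLB -> MISS, insert
vaddr=215: (0,6) in TLB -> HIT
vaddr=1689: (6,4) not in TLB -> MISS, insert
vaddr=206: (0,6) in TLB -> HIT
vaddr=206: (0,6) in TLB -> HIT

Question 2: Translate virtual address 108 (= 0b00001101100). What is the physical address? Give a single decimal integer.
vaddr = 108 = 0b00001101100
Split: l1_idx=0, l2_idx=3, offset=12
L1[0] = 1
L2[1][3] = 75
paddr = 75 * 32 + 12 = 2412

Answer: 2412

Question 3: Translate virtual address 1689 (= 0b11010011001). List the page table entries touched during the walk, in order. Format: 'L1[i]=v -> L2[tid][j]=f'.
Answer: L1[6]=0 -> L2[0][4]=21

Derivation:
vaddr = 1689 = 0b11010011001
Split: l1_idx=6, l2_idx=4, offset=25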